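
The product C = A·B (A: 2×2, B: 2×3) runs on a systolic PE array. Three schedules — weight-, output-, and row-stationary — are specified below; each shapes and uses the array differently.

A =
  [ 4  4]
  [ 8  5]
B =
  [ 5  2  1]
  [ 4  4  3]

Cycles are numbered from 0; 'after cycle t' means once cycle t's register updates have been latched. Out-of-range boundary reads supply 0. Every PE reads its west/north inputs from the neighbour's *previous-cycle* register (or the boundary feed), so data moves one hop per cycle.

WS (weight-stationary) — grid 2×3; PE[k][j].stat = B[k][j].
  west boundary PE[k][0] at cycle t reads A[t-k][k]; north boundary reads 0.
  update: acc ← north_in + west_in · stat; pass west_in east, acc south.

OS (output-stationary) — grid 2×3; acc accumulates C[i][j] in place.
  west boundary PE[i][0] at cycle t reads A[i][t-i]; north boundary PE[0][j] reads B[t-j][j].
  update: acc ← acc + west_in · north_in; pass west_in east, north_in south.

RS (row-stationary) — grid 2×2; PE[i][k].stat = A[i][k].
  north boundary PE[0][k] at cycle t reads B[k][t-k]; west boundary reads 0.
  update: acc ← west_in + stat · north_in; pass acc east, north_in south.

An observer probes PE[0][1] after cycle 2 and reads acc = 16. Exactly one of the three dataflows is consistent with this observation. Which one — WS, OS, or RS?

dataflow = WS

Under WS (2×3), PE[0][1]:
  step 0 · PE0,1: acc=0; fwd→0 fwd↓0
  step 1 · PE0,1: acc=8; fwd→4 fwd↓8
  step 2 · PE0,1: acc=16; fwd→8 fwd↓16
Under OS (2×3), PE[0][1]:
  step 0 · PE0,1: acc=0; fwd→0 fwd↓0
  step 1 · PE0,1: acc=8; fwd→4 fwd↓2
  step 2 · PE0,1: acc=24; fwd→4 fwd↓4
Under RS (2×2), PE[0][1]:
  step 0 · PE0,1: acc=0; fwd→0 fwd↓0
  step 1 · PE0,1: acc=36; fwd→36 fwd↓4
  step 2 · PE0,1: acc=24; fwd→24 fwd↓4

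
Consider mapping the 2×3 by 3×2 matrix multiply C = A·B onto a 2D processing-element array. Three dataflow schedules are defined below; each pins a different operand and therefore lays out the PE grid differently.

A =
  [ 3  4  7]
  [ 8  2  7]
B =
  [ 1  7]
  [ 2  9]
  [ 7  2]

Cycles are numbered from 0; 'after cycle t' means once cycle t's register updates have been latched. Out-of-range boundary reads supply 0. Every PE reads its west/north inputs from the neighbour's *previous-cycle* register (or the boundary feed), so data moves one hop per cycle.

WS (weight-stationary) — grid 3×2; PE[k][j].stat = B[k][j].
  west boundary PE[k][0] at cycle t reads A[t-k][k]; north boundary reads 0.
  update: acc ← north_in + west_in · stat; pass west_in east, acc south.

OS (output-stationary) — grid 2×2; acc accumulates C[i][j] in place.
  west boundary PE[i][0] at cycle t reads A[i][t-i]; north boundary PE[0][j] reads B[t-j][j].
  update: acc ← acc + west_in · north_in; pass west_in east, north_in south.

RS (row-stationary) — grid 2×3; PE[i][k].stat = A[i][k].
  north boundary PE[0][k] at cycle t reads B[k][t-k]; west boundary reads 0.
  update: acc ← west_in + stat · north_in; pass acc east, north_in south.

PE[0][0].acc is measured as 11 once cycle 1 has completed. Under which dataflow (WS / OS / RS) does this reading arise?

dataflow = OS

Under WS (3×2), PE[0][0]:
  t=0 PE[0][0]: acc=3 h=3 v=3
  t=1 PE[0][0]: acc=8 h=8 v=8
Under OS (2×2), PE[0][0]:
  t=0 PE[0][0]: acc=3 h=3 v=1
  t=1 PE[0][0]: acc=11 h=4 v=2
Under RS (2×3), PE[0][0]:
  t=0 PE[0][0]: acc=3 h=3 v=1
  t=1 PE[0][0]: acc=21 h=21 v=7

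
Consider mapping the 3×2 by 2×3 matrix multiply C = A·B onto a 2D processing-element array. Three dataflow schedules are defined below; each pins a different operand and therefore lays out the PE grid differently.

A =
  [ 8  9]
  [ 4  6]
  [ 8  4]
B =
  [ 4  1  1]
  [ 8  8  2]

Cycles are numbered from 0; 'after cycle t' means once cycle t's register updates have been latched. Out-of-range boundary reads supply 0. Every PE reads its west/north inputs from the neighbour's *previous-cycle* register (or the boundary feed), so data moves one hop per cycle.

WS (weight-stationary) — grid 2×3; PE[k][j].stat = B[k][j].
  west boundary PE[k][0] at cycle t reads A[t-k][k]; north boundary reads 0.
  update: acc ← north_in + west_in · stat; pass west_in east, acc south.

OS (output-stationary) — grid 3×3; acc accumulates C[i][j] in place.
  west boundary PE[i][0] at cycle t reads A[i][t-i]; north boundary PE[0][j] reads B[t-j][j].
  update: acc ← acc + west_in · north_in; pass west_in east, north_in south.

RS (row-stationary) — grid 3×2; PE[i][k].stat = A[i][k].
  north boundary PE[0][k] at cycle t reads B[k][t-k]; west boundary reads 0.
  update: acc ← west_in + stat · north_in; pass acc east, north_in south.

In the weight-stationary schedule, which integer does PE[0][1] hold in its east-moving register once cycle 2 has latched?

Tracing WS — 2×3 array, target PE[0][1]:
  cycle 0: PE[0][0] → acc 32, east 8, south 32
  cycle 0: PE[0][1] → acc 0, east 0, south 0
  cycle 1: PE[0][0] → acc 16, east 4, south 16
  cycle 1: PE[0][1] → acc 8, east 8, south 8
  cycle 2: PE[0][0] → acc 32, east 8, south 32
  cycle 2: PE[0][1] → acc 4, east 4, south 4

register = 4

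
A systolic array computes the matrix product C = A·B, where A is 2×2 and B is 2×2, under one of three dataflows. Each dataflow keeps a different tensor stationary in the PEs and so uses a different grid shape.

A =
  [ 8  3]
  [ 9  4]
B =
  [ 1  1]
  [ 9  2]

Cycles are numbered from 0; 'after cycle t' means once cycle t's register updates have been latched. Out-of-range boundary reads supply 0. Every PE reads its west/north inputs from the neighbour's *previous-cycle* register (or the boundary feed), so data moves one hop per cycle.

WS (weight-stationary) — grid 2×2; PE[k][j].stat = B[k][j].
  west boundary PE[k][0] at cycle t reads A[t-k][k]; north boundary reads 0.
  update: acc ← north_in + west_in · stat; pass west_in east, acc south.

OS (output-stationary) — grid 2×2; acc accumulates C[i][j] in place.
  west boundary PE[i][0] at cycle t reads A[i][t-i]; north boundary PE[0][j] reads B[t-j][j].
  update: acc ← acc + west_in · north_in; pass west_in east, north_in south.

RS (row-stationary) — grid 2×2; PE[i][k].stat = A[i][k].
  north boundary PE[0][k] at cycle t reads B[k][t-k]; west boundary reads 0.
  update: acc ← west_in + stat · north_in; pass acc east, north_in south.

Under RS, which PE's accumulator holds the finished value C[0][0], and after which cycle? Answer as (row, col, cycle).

(row, col, cycle) = (0, 1, 1)

RS — PE[0][1] is where C[0][0] collects:
  @0  [0,1]  acc 0  |  →0  ↓0
  @1  [0,1]  acc 35  |  →35  ↓9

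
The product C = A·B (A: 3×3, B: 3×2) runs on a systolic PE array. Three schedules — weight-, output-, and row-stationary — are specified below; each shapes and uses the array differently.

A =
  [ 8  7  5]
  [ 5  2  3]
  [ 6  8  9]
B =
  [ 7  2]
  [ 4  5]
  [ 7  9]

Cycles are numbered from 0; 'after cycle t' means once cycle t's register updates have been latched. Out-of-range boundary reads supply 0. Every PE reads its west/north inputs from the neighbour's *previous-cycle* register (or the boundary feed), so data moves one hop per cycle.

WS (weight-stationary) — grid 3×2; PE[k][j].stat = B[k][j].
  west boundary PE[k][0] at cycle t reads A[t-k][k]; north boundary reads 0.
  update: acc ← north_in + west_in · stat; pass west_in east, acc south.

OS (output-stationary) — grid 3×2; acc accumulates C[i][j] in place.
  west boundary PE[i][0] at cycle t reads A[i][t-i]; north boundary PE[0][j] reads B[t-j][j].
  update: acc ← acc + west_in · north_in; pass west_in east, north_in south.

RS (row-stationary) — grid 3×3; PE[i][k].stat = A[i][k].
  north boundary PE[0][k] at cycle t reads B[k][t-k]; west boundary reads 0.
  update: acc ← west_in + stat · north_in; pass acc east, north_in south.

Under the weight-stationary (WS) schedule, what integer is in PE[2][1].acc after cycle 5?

Tracing WS — 3×2 array, target PE[2][1]:
  cycle 0: PE[1][1] → acc 0, east 0, south 0
  cycle 0: PE[2][0] → acc 0, east 0, south 0
  cycle 0: PE[2][1] → acc 0, east 0, south 0
  cycle 1: PE[1][1] → acc 0, east 0, south 0
  cycle 1: PE[2][0] → acc 0, east 0, south 0
  cycle 1: PE[2][1] → acc 0, east 0, south 0
  cycle 2: PE[1][1] → acc 51, east 7, south 51
  cycle 2: PE[2][0] → acc 119, east 5, south 119
  cycle 2: PE[2][1] → acc 0, east 0, south 0
  cycle 3: PE[1][1] → acc 20, east 2, south 20
  cycle 3: PE[2][0] → acc 64, east 3, south 64
  cycle 3: PE[2][1] → acc 96, east 5, south 96
  cycle 4: PE[1][1] → acc 52, east 8, south 52
  cycle 4: PE[2][0] → acc 137, east 9, south 137
  cycle 4: PE[2][1] → acc 47, east 3, south 47
  cycle 5: PE[1][1] → acc 0, east 0, south 0
  cycle 5: PE[2][0] → acc 0, east 0, south 0
  cycle 5: PE[2][1] → acc 133, east 9, south 133

PE[2][1].acc = 133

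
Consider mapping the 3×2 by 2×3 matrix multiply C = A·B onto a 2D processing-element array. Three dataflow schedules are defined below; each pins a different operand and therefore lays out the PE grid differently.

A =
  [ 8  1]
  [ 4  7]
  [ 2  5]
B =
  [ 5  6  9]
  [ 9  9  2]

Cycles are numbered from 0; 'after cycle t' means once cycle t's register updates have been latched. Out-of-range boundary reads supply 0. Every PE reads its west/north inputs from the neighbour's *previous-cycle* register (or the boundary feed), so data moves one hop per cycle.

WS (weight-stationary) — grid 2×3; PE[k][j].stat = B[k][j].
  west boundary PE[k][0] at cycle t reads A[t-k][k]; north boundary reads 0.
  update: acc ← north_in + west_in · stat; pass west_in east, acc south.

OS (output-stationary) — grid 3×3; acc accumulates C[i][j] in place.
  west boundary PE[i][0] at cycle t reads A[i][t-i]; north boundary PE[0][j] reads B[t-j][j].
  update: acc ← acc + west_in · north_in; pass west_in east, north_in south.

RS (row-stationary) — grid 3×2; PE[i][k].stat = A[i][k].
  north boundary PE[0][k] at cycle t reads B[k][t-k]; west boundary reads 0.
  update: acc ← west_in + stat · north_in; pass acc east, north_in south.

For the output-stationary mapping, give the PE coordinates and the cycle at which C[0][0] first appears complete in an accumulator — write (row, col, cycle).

(row, col, cycle) = (0, 0, 1)

Under OS, C[0][0] lands at PE[0][0]:
  cycle 0: PE[0][0] → acc 40, east 8, south 5
  cycle 1: PE[0][0] → acc 49, east 1, south 9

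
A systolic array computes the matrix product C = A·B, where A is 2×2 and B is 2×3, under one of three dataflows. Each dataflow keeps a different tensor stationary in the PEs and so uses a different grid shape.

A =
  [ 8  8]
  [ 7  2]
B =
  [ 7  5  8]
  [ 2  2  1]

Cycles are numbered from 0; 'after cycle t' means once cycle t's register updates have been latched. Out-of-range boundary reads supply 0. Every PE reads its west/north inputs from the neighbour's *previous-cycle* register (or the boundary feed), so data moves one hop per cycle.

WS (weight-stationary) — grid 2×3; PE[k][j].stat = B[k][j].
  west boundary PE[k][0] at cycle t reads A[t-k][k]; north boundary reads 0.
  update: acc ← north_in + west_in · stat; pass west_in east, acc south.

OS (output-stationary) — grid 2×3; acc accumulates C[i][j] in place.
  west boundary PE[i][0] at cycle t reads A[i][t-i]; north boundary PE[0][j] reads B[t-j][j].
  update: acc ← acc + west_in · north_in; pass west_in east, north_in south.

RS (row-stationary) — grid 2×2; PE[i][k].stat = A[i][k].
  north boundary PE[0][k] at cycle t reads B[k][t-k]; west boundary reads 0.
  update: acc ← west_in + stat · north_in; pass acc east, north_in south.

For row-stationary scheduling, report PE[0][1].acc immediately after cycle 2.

RS 2×2: PE[0][1] cycle-by-cycle (with neighbour feeds):
  cycle 0: PE[0][0] → acc 56, east 56, south 7
  cycle 0: PE[0][1] → acc 0, east 0, south 0
  cycle 1: PE[0][0] → acc 40, east 40, south 5
  cycle 1: PE[0][1] → acc 72, east 72, south 2
  cycle 2: PE[0][0] → acc 64, east 64, south 8
  cycle 2: PE[0][1] → acc 56, east 56, south 2

PE[0][1].acc = 56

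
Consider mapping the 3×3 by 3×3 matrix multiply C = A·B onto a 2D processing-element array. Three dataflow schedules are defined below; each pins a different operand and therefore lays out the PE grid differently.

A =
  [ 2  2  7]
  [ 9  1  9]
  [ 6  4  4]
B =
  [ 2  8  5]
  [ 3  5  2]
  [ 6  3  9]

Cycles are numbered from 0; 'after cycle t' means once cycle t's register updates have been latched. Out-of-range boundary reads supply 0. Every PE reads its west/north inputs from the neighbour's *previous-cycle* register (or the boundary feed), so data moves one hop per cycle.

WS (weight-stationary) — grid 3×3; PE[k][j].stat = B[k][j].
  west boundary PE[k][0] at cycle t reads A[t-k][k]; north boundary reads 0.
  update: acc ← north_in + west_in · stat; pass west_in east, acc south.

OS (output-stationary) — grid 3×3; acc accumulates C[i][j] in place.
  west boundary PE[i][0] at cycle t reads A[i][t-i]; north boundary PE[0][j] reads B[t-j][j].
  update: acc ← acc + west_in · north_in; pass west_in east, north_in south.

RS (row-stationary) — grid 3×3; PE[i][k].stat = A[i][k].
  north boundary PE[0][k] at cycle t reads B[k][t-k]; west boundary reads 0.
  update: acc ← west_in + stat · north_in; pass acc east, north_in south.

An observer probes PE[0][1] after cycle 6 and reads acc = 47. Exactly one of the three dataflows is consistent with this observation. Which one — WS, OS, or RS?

dataflow = OS

WS (3×3 grid), PE[0][1]:
  @0  [0,1]  acc 0  |  →0  ↓0
  @1  [0,1]  acc 16  |  →2  ↓16
  @2  [0,1]  acc 72  |  →9  ↓72
  @3  [0,1]  acc 48  |  →6  ↓48
  @4  [0,1]  acc 0  |  →0  ↓0
  @5  [0,1]  acc 0  |  →0  ↓0
  @6  [0,1]  acc 0  |  →0  ↓0
OS (3×3 grid), PE[0][1]:
  @0  [0,1]  acc 0  |  →0  ↓0
  @1  [0,1]  acc 16  |  →2  ↓8
  @2  [0,1]  acc 26  |  →2  ↓5
  @3  [0,1]  acc 47  |  →7  ↓3
  @4  [0,1]  acc 47  |  →0  ↓0
  @5  [0,1]  acc 47  |  →0  ↓0
  @6  [0,1]  acc 47  |  →0  ↓0
RS (3×3 grid), PE[0][1]:
  @0  [0,1]  acc 0  |  →0  ↓0
  @1  [0,1]  acc 10  |  →10  ↓3
  @2  [0,1]  acc 26  |  →26  ↓5
  @3  [0,1]  acc 14  |  →14  ↓2
  @4  [0,1]  acc 0  |  →0  ↓0
  @5  [0,1]  acc 0  |  →0  ↓0
  @6  [0,1]  acc 0  |  →0  ↓0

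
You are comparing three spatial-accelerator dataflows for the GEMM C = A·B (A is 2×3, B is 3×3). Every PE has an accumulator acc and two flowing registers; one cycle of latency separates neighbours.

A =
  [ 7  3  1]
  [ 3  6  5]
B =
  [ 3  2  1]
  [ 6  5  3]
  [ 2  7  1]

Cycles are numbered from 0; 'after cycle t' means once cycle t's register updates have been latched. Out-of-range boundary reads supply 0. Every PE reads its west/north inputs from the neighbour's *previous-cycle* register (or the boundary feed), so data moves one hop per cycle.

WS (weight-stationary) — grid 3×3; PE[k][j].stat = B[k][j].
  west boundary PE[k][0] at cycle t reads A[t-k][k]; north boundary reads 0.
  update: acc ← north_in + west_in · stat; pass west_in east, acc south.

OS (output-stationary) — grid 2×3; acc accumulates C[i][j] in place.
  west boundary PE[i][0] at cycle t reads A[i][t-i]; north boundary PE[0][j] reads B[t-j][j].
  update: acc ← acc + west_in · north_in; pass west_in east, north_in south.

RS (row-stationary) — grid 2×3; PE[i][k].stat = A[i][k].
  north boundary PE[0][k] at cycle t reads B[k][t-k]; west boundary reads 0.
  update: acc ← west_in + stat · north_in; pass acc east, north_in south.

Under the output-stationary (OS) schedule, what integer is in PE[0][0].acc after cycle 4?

OS (2×3). Following PE[0][0] plus its west/north inputs:
  step 0 · PE0,0: acc=21; fwd→7 fwd↓3
  step 1 · PE0,0: acc=39; fwd→3 fwd↓6
  step 2 · PE0,0: acc=41; fwd→1 fwd↓2
  step 3 · PE0,0: acc=41; fwd→0 fwd↓0
  step 4 · PE0,0: acc=41; fwd→0 fwd↓0

PE[0][0].acc = 41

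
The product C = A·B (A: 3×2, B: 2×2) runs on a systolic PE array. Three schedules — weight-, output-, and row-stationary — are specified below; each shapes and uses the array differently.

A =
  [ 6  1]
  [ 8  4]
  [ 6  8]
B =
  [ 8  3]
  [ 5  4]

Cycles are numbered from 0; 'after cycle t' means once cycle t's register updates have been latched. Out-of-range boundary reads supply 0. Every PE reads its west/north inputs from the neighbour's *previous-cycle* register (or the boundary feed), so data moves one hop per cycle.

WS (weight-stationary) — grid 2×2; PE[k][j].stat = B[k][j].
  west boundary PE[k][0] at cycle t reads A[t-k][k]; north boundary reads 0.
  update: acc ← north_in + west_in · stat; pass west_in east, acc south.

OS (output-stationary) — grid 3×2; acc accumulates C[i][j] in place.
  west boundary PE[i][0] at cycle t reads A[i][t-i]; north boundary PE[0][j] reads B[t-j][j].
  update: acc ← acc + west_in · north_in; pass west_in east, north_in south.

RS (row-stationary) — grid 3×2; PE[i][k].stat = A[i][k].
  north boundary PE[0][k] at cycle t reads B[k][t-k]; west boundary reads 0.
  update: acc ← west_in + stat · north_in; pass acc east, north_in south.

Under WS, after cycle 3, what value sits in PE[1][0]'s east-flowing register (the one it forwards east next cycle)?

register = 8

WS (2×2). Following PE[1][0] plus its west/north inputs:
  @0  [0,0]  acc 48  |  →6  ↓48
  @0  [1,0]  acc 0  |  →0  ↓0
  @1  [0,0]  acc 64  |  →8  ↓64
  @1  [1,0]  acc 53  |  →1  ↓53
  @2  [0,0]  acc 48  |  →6  ↓48
  @2  [1,0]  acc 84  |  →4  ↓84
  @3  [0,0]  acc 0  |  →0  ↓0
  @3  [1,0]  acc 88  |  →8  ↓88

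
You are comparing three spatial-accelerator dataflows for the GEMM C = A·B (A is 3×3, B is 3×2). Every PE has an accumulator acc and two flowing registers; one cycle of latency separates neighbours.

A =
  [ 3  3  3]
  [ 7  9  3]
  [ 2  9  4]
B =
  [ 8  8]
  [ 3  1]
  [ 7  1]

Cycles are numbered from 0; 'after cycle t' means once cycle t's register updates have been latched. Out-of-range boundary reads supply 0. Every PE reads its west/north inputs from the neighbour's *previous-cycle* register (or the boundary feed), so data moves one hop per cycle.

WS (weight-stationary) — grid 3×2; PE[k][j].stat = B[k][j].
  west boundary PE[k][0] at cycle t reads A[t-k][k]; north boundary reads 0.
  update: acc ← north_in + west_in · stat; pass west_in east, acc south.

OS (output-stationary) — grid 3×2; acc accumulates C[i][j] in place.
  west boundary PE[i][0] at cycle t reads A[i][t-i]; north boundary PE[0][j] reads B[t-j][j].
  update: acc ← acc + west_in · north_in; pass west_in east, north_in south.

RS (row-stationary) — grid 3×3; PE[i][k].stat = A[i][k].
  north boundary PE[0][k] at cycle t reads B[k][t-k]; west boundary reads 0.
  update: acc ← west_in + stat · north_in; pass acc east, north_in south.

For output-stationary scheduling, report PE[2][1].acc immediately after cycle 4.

PE[2][1].acc = 25

OS 3×2: PE[2][1] cycle-by-cycle (with neighbour feeds):
  @0  [1,1]  acc 0  |  →0  ↓0
  @0  [2,0]  acc 0  |  →0  ↓0
  @0  [2,1]  acc 0  |  →0  ↓0
  @1  [1,1]  acc 0  |  →0  ↓0
  @1  [2,0]  acc 0  |  →0  ↓0
  @1  [2,1]  acc 0  |  →0  ↓0
  @2  [1,1]  acc 56  |  →7  ↓8
  @2  [2,0]  acc 16  |  →2  ↓8
  @2  [2,1]  acc 0  |  →0  ↓0
  @3  [1,1]  acc 65  |  →9  ↓1
  @3  [2,0]  acc 43  |  →9  ↓3
  @3  [2,1]  acc 16  |  →2  ↓8
  @4  [1,1]  acc 68  |  →3  ↓1
  @4  [2,0]  acc 71  |  →4  ↓7
  @4  [2,1]  acc 25  |  →9  ↓1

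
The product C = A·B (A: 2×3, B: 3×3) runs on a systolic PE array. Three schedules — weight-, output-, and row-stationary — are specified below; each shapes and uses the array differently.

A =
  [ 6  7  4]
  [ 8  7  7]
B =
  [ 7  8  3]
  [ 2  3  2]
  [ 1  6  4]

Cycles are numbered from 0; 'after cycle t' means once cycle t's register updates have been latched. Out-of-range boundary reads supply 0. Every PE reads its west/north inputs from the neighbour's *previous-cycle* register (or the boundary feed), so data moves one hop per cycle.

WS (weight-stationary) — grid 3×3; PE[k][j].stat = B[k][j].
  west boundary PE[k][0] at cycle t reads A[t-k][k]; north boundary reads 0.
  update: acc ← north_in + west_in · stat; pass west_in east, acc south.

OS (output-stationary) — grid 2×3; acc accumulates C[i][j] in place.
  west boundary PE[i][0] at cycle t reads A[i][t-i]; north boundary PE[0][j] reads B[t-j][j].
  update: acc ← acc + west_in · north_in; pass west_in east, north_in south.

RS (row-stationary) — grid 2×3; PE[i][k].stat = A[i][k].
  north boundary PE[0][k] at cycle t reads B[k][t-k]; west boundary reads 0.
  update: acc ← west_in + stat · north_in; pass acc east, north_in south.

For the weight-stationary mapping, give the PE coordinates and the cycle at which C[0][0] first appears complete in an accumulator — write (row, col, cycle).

(row, col, cycle) = (2, 0, 2)

Under WS, C[0][0] lands at PE[2][0]:
  t=0 PE[2][0]: acc=0 h=0 v=0
  t=1 PE[2][0]: acc=0 h=0 v=0
  t=2 PE[2][0]: acc=60 h=4 v=60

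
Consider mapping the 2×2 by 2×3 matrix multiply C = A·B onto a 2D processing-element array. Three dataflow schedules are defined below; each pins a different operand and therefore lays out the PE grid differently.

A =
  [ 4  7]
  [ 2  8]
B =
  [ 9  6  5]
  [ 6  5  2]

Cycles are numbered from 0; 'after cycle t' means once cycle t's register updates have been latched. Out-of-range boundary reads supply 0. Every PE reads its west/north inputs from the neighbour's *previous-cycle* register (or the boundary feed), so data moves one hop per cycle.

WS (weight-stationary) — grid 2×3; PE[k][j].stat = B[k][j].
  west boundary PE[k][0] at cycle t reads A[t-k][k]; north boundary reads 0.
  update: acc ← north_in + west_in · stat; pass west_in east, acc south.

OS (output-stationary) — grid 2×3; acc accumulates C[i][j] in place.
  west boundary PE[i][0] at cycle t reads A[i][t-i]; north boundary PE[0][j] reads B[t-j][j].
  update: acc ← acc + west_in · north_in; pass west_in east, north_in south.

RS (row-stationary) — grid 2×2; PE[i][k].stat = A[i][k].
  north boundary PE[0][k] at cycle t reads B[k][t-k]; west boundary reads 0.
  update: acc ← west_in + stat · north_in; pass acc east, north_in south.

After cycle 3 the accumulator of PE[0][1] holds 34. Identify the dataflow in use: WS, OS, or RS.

WS (2×3 grid), PE[0][1]:
  0: (0,1).acc=0  regs=<0,0>
  1: (0,1).acc=24  regs=<4,24>
  2: (0,1).acc=12  regs=<2,12>
  3: (0,1).acc=0  regs=<0,0>
OS (2×3 grid), PE[0][1]:
  0: (0,1).acc=0  regs=<0,0>
  1: (0,1).acc=24  regs=<4,6>
  2: (0,1).acc=59  regs=<7,5>
  3: (0,1).acc=59  regs=<0,0>
RS (2×2 grid), PE[0][1]:
  0: (0,1).acc=0  regs=<0,0>
  1: (0,1).acc=78  regs=<78,6>
  2: (0,1).acc=59  regs=<59,5>
  3: (0,1).acc=34  regs=<34,2>

dataflow = RS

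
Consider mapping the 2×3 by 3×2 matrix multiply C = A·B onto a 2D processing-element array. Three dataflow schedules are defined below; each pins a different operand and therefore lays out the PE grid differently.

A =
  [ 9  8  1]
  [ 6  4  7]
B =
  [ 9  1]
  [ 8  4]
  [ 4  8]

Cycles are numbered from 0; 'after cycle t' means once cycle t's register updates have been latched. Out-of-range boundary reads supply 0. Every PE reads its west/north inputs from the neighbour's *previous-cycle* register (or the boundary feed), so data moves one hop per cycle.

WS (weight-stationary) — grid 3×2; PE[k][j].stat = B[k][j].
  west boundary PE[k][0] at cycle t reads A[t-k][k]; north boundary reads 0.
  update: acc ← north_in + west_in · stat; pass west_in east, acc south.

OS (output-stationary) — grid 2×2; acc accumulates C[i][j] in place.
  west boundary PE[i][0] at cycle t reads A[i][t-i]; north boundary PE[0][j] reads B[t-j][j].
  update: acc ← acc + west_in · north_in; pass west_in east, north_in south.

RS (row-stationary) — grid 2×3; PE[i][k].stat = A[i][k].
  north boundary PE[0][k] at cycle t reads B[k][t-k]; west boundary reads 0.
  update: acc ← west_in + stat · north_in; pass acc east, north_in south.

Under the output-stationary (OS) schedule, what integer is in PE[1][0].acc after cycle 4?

OS on a 2×2 grid — tracing PE[1][0] and its feeders:
  step 0 · PE0,0: acc=81; fwd→9 fwd↓9
  step 0 · PE1,0: acc=0; fwd→0 fwd↓0
  step 1 · PE0,0: acc=145; fwd→8 fwd↓8
  step 1 · PE1,0: acc=54; fwd→6 fwd↓9
  step 2 · PE0,0: acc=149; fwd→1 fwd↓4
  step 2 · PE1,0: acc=86; fwd→4 fwd↓8
  step 3 · PE0,0: acc=149; fwd→0 fwd↓0
  step 3 · PE1,0: acc=114; fwd→7 fwd↓4
  step 4 · PE0,0: acc=149; fwd→0 fwd↓0
  step 4 · PE1,0: acc=114; fwd→0 fwd↓0

PE[1][0].acc = 114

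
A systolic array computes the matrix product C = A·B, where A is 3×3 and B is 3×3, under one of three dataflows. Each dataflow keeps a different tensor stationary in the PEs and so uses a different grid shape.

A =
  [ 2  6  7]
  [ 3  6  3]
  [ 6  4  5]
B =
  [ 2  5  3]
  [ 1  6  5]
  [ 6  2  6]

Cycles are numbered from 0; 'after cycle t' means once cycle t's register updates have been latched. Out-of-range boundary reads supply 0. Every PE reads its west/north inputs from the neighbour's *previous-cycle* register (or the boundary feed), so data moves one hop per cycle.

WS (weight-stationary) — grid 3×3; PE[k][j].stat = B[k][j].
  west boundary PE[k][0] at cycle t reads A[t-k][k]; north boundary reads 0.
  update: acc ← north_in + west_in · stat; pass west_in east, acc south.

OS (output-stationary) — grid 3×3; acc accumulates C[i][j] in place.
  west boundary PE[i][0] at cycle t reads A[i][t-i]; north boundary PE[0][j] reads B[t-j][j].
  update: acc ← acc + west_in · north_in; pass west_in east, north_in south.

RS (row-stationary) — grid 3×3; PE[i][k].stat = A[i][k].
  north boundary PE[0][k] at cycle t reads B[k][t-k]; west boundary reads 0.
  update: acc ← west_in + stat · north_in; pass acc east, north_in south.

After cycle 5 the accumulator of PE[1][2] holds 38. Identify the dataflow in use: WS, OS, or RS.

dataflow = WS

Under WS (3×3), PE[1][2]:
  0: (1,2).acc=0  regs=<0,0>
  1: (1,2).acc=0  regs=<0,0>
  2: (1,2).acc=0  regs=<0,0>
  3: (1,2).acc=36  regs=<6,36>
  4: (1,2).acc=39  regs=<6,39>
  5: (1,2).acc=38  regs=<4,38>
Under OS (3×3), PE[1][2]:
  0: (1,2).acc=0  regs=<0,0>
  1: (1,2).acc=0  regs=<0,0>
  2: (1,2).acc=0  regs=<0,0>
  3: (1,2).acc=9  regs=<3,3>
  4: (1,2).acc=39  regs=<6,5>
  5: (1,2).acc=57  regs=<3,6>
Under RS (3×3), PE[1][2]:
  0: (1,2).acc=0  regs=<0,0>
  1: (1,2).acc=0  regs=<0,0>
  2: (1,2).acc=0  regs=<0,0>
  3: (1,2).acc=30  regs=<30,6>
  4: (1,2).acc=57  regs=<57,2>
  5: (1,2).acc=57  regs=<57,6>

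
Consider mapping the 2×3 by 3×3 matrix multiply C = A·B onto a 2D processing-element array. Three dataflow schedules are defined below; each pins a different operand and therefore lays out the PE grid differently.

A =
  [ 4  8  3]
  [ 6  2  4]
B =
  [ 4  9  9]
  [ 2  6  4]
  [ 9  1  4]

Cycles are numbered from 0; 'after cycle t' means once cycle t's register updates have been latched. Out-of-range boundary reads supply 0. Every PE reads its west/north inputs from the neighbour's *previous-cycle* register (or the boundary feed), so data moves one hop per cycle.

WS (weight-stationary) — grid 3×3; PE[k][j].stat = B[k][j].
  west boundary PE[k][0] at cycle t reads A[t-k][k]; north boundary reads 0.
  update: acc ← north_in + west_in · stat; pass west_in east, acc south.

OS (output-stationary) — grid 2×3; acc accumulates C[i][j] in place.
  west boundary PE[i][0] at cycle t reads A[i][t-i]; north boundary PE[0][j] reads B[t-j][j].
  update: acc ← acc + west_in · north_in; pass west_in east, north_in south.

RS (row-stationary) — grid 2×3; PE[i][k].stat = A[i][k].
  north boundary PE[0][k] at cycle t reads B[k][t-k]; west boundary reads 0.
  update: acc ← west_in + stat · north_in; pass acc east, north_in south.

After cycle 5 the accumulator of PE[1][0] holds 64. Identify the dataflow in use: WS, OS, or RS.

WS [3×3] PE[1][0] across cycles:
  @0  [1,0]  acc 0  |  →0  ↓0
  @1  [1,0]  acc 32  |  →8  ↓32
  @2  [1,0]  acc 28  |  →2  ↓28
  @3  [1,0]  acc 0  |  →0  ↓0
  @4  [1,0]  acc 0  |  →0  ↓0
  @5  [1,0]  acc 0  |  →0  ↓0
OS [2×3] PE[1][0] across cycles:
  @0  [1,0]  acc 0  |  →0  ↓0
  @1  [1,0]  acc 24  |  →6  ↓4
  @2  [1,0]  acc 28  |  →2  ↓2
  @3  [1,0]  acc 64  |  →4  ↓9
  @4  [1,0]  acc 64  |  →0  ↓0
  @5  [1,0]  acc 64  |  →0  ↓0
RS [2×3] PE[1][0] across cycles:
  @0  [1,0]  acc 0  |  →0  ↓0
  @1  [1,0]  acc 24  |  →24  ↓4
  @2  [1,0]  acc 54  |  →54  ↓9
  @3  [1,0]  acc 54  |  →54  ↓9
  @4  [1,0]  acc 0  |  →0  ↓0
  @5  [1,0]  acc 0  |  →0  ↓0

dataflow = OS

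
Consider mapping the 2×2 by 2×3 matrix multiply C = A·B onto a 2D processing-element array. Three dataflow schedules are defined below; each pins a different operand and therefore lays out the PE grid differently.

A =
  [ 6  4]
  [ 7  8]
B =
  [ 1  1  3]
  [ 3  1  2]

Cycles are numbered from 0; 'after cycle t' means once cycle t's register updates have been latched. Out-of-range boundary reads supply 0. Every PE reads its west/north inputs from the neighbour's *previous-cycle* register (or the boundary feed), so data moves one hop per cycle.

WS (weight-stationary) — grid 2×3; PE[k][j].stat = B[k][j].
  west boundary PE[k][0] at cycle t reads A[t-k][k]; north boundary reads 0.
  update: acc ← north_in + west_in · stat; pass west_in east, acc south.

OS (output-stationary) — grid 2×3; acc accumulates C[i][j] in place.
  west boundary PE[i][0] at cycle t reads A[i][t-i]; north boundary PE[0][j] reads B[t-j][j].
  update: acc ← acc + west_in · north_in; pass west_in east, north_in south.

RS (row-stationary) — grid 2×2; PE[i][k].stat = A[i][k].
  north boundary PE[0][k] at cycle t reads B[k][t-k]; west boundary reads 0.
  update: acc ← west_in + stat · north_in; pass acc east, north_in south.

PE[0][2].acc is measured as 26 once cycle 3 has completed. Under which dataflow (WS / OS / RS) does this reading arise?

dataflow = OS

WS [2×3] PE[0][2] across cycles:
  [0] (0,2) acc=0 (h:0 v:0)
  [1] (0,2) acc=0 (h:0 v:0)
  [2] (0,2) acc=18 (h:6 v:18)
  [3] (0,2) acc=21 (h:7 v:21)
OS [2×3] PE[0][2] across cycles:
  [0] (0,2) acc=0 (h:0 v:0)
  [1] (0,2) acc=0 (h:0 v:0)
  [2] (0,2) acc=18 (h:6 v:3)
  [3] (0,2) acc=26 (h:4 v:2)
— RS: 2×2 array has no PE[0][2].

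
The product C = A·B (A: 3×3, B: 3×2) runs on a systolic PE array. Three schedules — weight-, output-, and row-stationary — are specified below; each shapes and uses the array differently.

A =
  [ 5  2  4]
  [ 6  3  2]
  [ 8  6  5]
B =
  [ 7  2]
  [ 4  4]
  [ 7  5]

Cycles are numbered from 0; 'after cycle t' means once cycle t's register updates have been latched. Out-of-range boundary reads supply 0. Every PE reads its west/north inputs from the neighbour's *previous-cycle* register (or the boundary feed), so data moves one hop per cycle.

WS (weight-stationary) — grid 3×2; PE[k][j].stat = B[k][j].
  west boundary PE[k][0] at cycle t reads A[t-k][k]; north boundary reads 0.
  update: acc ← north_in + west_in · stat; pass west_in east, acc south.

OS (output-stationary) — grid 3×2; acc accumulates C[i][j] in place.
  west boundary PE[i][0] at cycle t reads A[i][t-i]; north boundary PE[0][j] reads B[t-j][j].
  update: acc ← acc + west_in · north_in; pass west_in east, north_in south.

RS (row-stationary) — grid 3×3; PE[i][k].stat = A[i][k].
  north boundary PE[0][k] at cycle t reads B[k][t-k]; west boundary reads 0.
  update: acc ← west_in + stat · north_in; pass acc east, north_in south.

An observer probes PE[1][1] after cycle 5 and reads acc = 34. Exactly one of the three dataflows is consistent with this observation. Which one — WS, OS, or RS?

dataflow = OS

WS [3×2] PE[1][1] across cycles:
  t=0 PE[1][1]: acc=0 h=0 v=0
  t=1 PE[1][1]: acc=0 h=0 v=0
  t=2 PE[1][1]: acc=18 h=2 v=18
  t=3 PE[1][1]: acc=24 h=3 v=24
  t=4 PE[1][1]: acc=40 h=6 v=40
  t=5 PE[1][1]: acc=0 h=0 v=0
OS [3×2] PE[1][1] across cycles:
  t=0 PE[1][1]: acc=0 h=0 v=0
  t=1 PE[1][1]: acc=0 h=0 v=0
  t=2 PE[1][1]: acc=12 h=6 v=2
  t=3 PE[1][1]: acc=24 h=3 v=4
  t=4 PE[1][1]: acc=34 h=2 v=5
  t=5 PE[1][1]: acc=34 h=0 v=0
RS [3×3] PE[1][1] across cycles:
  t=0 PE[1][1]: acc=0 h=0 v=0
  t=1 PE[1][1]: acc=0 h=0 v=0
  t=2 PE[1][1]: acc=54 h=54 v=4
  t=3 PE[1][1]: acc=24 h=24 v=4
  t=4 PE[1][1]: acc=0 h=0 v=0
  t=5 PE[1][1]: acc=0 h=0 v=0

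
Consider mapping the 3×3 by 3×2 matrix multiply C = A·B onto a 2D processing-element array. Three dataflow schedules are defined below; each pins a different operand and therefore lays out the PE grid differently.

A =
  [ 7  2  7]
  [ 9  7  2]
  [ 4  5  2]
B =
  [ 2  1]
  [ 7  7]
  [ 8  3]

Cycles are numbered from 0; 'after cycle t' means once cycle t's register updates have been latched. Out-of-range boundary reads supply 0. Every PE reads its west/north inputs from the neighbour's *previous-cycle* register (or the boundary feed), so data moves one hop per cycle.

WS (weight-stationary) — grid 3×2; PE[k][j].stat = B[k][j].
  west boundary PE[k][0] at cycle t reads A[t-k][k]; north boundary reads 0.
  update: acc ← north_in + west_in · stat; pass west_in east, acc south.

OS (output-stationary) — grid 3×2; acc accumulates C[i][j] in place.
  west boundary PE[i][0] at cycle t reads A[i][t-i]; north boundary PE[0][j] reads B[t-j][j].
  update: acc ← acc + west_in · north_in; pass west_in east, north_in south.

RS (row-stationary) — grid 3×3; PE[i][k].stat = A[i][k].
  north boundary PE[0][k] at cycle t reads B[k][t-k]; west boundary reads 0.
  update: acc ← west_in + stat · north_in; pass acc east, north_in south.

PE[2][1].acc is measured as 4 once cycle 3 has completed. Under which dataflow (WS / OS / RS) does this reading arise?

dataflow = OS

— WS: 3×2; PE[2][1] trace:
  t=0 PE[2][1]: acc=0 h=0 v=0
  t=1 PE[2][1]: acc=0 h=0 v=0
  t=2 PE[2][1]: acc=0 h=0 v=0
  t=3 PE[2][1]: acc=42 h=7 v=42
— OS: 3×2; PE[2][1] trace:
  t=0 PE[2][1]: acc=0 h=0 v=0
  t=1 PE[2][1]: acc=0 h=0 v=0
  t=2 PE[2][1]: acc=0 h=0 v=0
  t=3 PE[2][1]: acc=4 h=4 v=1
— RS: 3×3; PE[2][1] trace:
  t=0 PE[2][1]: acc=0 h=0 v=0
  t=1 PE[2][1]: acc=0 h=0 v=0
  t=2 PE[2][1]: acc=0 h=0 v=0
  t=3 PE[2][1]: acc=43 h=43 v=7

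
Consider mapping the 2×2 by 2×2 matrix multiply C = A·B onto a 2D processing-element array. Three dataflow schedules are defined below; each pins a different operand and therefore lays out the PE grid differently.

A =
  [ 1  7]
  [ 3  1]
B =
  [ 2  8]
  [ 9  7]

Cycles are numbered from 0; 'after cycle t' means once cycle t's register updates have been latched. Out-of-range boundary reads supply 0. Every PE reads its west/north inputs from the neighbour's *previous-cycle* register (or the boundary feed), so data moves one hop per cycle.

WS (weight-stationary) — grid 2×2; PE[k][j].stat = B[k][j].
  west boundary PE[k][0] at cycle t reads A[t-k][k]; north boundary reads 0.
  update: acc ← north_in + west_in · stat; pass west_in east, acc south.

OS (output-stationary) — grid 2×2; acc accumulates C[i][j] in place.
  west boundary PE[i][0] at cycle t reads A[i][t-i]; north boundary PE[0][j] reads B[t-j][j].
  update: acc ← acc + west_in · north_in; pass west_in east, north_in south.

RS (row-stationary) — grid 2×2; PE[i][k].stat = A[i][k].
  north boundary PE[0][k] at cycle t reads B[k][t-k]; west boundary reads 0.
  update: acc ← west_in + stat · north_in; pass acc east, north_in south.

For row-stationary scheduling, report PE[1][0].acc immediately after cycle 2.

Tracing RS — 2×2 array, target PE[1][0]:
  after 0 — PE[0][0] acc=2, pass-E 2, pass-S 2
  after 0 — PE[1][0] acc=0, pass-E 0, pass-S 0
  after 1 — PE[0][0] acc=8, pass-E 8, pass-S 8
  after 1 — PE[1][0] acc=6, pass-E 6, pass-S 2
  after 2 — PE[0][0] acc=0, pass-E 0, pass-S 0
  after 2 — PE[1][0] acc=24, pass-E 24, pass-S 8

PE[1][0].acc = 24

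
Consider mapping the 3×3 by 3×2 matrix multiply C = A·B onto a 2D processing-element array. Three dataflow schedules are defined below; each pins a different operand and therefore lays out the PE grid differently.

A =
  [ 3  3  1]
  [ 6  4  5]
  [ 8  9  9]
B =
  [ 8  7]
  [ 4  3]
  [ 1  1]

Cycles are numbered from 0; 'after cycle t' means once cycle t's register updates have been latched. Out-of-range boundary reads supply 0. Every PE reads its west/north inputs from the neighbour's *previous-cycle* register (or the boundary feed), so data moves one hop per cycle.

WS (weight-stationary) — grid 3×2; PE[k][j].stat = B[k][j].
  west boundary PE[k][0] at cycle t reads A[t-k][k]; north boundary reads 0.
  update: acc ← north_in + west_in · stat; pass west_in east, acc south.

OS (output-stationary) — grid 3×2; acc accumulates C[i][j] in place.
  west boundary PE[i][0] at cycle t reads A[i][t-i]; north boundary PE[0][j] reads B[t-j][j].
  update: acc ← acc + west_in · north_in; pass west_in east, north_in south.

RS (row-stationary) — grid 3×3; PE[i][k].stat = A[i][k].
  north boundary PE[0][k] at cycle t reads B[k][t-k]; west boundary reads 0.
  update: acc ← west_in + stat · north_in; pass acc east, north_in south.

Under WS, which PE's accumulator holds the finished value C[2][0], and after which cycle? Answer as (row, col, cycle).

(row, col, cycle) = (2, 0, 4)

Under WS, C[2][0] lands at PE[2][0]:
  [0] (2,0) acc=0 (h:0 v:0)
  [1] (2,0) acc=0 (h:0 v:0)
  [2] (2,0) acc=37 (h:1 v:37)
  [3] (2,0) acc=69 (h:5 v:69)
  [4] (2,0) acc=109 (h:9 v:109)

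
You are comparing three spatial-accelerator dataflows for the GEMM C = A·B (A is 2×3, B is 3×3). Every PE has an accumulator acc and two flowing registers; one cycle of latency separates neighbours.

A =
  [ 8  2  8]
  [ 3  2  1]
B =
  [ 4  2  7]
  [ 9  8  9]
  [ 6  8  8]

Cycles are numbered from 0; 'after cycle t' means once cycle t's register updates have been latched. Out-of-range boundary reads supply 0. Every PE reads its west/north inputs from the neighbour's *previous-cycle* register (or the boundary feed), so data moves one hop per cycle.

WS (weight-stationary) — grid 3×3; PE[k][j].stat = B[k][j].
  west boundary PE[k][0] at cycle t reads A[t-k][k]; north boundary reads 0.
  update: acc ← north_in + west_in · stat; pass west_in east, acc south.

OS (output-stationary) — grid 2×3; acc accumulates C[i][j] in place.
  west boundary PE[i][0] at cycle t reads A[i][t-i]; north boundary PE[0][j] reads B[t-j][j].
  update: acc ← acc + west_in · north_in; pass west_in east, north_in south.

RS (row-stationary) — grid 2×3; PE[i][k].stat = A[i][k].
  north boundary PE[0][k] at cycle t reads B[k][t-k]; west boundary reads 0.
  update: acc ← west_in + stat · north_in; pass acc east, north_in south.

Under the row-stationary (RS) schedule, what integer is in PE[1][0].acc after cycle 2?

PE[1][0].acc = 6

RS 2×3: PE[1][0] cycle-by-cycle (with neighbour feeds):
  step 0 · PE0,0: acc=32; fwd→32 fwd↓4
  step 0 · PE1,0: acc=0; fwd→0 fwd↓0
  step 1 · PE0,0: acc=16; fwd→16 fwd↓2
  step 1 · PE1,0: acc=12; fwd→12 fwd↓4
  step 2 · PE0,0: acc=56; fwd→56 fwd↓7
  step 2 · PE1,0: acc=6; fwd→6 fwd↓2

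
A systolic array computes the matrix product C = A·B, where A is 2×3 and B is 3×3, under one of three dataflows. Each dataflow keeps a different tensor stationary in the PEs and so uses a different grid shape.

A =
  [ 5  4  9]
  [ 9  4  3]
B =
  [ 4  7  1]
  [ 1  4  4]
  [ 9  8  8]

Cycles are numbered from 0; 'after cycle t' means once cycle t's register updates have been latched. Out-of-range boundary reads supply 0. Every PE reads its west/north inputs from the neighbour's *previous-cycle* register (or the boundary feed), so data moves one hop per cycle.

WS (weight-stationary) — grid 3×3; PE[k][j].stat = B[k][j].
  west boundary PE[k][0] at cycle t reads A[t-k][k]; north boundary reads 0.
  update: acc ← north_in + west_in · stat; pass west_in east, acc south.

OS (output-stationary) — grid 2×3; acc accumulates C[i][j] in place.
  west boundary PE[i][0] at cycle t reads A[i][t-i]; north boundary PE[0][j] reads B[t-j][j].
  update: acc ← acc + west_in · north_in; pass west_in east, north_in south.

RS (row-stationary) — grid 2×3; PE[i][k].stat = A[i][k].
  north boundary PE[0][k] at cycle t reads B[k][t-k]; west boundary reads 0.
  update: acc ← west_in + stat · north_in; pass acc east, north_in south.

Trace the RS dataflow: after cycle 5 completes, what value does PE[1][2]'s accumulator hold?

PE[1][2].acc = 49

RS (2×3). Following PE[1][2] plus its west/north inputs:
  0: (0,2).acc=0  regs=<0,0>
  0: (1,1).acc=0  regs=<0,0>
  0: (1,2).acc=0  regs=<0,0>
  1: (0,2).acc=0  regs=<0,0>
  1: (1,1).acc=0  regs=<0,0>
  1: (1,2).acc=0  regs=<0,0>
  2: (0,2).acc=105  regs=<105,9>
  2: (1,1).acc=40  regs=<40,1>
  2: (1,2).acc=0  regs=<0,0>
  3: (0,2).acc=123  regs=<123,8>
  3: (1,1).acc=79  regs=<79,4>
  3: (1,2).acc=67  regs=<67,9>
  4: (0,2).acc=93  regs=<93,8>
  4: (1,1).acc=25  regs=<25,4>
  4: (1,2).acc=103  regs=<103,8>
  5: (0,2).acc=0  regs=<0,0>
  5: (1,1).acc=0  regs=<0,0>
  5: (1,2).acc=49  regs=<49,8>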